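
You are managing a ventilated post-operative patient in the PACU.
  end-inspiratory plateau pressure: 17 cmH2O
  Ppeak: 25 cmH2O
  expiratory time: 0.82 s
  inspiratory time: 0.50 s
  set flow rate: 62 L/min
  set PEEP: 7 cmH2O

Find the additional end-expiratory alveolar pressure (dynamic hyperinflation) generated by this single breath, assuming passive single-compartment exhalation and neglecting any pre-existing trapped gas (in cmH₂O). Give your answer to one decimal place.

1.3

Flow: 62 L/min ÷ 60 = 1.0333 L/s.
Vt = flow × Ti = 1.0333 L/s × 0.50 s × 1000 mL/L = 516.65 mL.
R = (PIP − Pplat)/V̇ = (25 − 17) / 1.0333 = 8.0/1.0333 = 7.742 cmH2O·s/L.
C = Vt/(Pplat − PEEP) = 516.65 / (17 − 7) = 516.65/10.0 = 51.665 mL/cmH2O.
τ = R × C = 7.742 × 0.05167 L/cmH2O = 0.4 s.
Fraction remaining = e^(−Te/τ) = e^(−0.82/0.4) = 0.1287; trapped volume = 516.65 × 0.1287 = 66.493 mL.
Additional alveolar pressure from trapping ≈ V_trapped / C = 66.493 / 51.665 = 1.287 cmH2O.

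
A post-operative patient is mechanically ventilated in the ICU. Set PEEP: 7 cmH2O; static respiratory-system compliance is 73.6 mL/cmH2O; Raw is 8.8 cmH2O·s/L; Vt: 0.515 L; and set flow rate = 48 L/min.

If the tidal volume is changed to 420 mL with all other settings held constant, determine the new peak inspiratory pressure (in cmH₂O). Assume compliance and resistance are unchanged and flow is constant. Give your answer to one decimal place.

19.7

Flow: 48 L/min ÷ 60 = 0.8 L/s.
PIP = Vt/C + R·V̇ + PEEP (constant-flow equation of motion).
Only the elastic term changes: ΔPIP = ΔVt / C = (420 − 515) / 73.6 = -1.291 cmH2O.
Original PIP = 515/73.6 + 8.8×0.8 + 7 = 21.037 cmH2O; new PIP = 21.037 + (-1.291) = 19.746 cmH2O.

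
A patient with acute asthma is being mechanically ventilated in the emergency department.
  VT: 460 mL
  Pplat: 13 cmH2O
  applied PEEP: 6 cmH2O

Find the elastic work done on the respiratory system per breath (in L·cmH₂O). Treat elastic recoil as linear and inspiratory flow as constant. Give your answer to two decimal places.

Elastic work ≈ ½ × (Pplat − PEEP) × Vt = 0.5 × (13 − 6) × 0.460 L = 0.5 × 7.0 × 0.460 = 1.61 L·cmH2O.

1.61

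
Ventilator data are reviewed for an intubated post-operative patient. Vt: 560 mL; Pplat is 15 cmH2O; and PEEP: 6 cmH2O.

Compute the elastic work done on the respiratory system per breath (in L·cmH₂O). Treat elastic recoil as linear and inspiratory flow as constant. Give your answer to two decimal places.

Elastic work ≈ ½ × (Pplat − PEEP) × Vt = 0.5 × (15 − 6) × 0.560 L = 0.5 × 9.0 × 0.560 = 2.52 L·cmH2O.

2.52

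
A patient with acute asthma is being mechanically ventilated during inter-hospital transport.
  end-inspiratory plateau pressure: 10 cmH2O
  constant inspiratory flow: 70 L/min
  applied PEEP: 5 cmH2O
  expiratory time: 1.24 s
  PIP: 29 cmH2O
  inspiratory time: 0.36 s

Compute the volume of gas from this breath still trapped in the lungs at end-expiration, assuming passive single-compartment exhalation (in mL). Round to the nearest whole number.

170

Flow: 70 L/min ÷ 60 = 1.1667 L/s.
Vt = flow × Ti = 1.1667 L/s × 0.36 s × 1000 mL/L = 420.01 mL.
R = (PIP − Pplat)/V̇ = (29 − 10) / 1.1667 = 19.0/1.1667 = 16.285 cmH2O·s/L.
C = Vt/(Pplat − PEEP) = 420.01 / (10 − 5) = 420.01/5.0 = 84.002 mL/cmH2O.
τ = R × C = 16.285 × 0.084 L/cmH2O = 1.368 s.
Fraction remaining = e^(−Te/τ) = e^(−1.24/1.368) = 0.404.
Trapped volume = 420.01 × 0.404 = 169.68 mL.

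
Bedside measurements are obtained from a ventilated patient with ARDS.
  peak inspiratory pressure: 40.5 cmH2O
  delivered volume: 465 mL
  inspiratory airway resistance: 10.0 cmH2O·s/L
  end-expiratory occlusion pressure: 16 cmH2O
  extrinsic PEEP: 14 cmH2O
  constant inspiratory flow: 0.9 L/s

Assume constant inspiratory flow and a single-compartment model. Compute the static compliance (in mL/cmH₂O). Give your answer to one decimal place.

30.0

Total PEEP = 16 cmH2O (set 14 + intrinsic 2); this is the baseline alveolar pressure.
Equation of motion (constant flow): PIP = Vt/C + R·V̇ + PEEP.
Vt/C = PIP − R·V̇ − PEEP = 40.5 − 10.0×0.9 − 16 = 40.5 − 9.0 − 16 = 15.5 cmH2O.
C = Vt / 15.5 = 465 / 15.5 = 30.0 mL/cmH2O.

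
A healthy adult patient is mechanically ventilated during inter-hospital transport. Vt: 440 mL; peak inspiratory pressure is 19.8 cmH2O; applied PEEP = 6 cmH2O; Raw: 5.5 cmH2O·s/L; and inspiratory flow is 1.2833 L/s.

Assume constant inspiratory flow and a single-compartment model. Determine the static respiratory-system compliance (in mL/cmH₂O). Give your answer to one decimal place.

Equation of motion (constant flow): PIP = Vt/C + R·V̇ + PEEP.
Vt/C = PIP − R·V̇ − PEEP = 19.8 − 5.5×1.2833 − 6 = 19.8 − 7.058 − 6 = 6.742 cmH2O.
C = Vt / 6.742 = 440 / 6.742 = 65.263 mL/cmH2O.

65.3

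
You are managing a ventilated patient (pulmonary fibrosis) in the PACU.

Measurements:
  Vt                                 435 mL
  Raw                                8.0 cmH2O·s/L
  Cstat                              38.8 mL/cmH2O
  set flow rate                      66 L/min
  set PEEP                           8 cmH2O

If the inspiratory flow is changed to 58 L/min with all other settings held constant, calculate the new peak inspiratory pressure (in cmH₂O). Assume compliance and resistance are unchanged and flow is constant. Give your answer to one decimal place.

Flow: 66 L/min ÷ 60 = 1.1 L/s.
New flow: 58 L/min ÷ 60 = 0.9667 L/s.
PIP = Vt/C + R·V̇ + PEEP (constant-flow equation of motion).
Only the resistive term changes: ΔPIP = R × ΔV̇ = 8.0 × (0.9667 − 1.1) = 8.0 × -0.1333 = -1.066 cmH2O.
Original PIP = 435/38.8 + 8.0×1.1 + 8 = 28.011 cmH2O; new PIP = 28.011 + (-1.066) = 26.945 cmH2O.

26.9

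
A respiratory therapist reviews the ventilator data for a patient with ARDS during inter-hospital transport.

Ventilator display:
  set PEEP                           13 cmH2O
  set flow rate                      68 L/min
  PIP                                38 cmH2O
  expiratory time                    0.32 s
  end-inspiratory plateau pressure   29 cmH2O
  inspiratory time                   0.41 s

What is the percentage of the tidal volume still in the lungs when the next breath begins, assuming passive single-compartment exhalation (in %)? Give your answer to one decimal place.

25.0

Flow: 68 L/min ÷ 60 = 1.1333 L/s.
Vt = flow × Ti = 1.1333 L/s × 0.41 s × 1000 mL/L = 464.65 mL.
R = (PIP − Pplat)/V̇ = (38 − 29) / 1.1333 = 9.0/1.1333 = 7.941 cmH2O·s/L.
C = Vt/(Pplat − PEEP) = 464.65 / (29 − 13) = 464.65/16.0 = 29.041 mL/cmH2O.
τ = R × C = 7.941 × 0.02904 L/cmH2O = 0.2306 s.
Fraction remaining at end-expiration = e^(−Te/τ) = e^(−0.32/0.2306) = 0.2497 → 24.97%.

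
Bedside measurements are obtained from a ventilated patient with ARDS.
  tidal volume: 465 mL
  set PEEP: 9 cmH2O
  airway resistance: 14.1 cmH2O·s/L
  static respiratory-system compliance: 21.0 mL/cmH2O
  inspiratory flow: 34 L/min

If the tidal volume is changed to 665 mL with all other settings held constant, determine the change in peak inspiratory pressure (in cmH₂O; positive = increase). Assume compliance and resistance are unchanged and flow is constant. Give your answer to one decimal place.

9.5

PIP = Vt/C + R·V̇ + PEEP (constant-flow equation of motion).
Only the elastic term changes: ΔPIP = ΔVt / C = (665 − 465) / 21.0 = 9.524 cmH2O.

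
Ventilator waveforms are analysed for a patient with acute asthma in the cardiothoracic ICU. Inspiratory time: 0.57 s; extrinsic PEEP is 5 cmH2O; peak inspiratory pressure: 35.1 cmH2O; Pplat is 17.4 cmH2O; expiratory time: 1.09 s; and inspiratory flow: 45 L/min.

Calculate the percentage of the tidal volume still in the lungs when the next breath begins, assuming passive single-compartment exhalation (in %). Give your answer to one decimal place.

26.2

Flow: 45 L/min ÷ 60 = 0.75 L/s.
Vt = flow × Ti = 0.75 L/s × 0.57 s × 1000 mL/L = 427.5 mL.
R = (PIP − Pplat)/V̇ = (35.1 − 17.4) / 0.75 = 17.7/0.75 = 23.6 cmH2O·s/L.
C = Vt/(Pplat − PEEP) = 427.5 / (17.4 − 5) = 427.5/12.4 = 34.476 mL/cmH2O.
τ = R × C = 23.6 × 0.03448 L/cmH2O = 0.8137 s.
Fraction remaining at end-expiration = e^(−Te/τ) = e^(−1.09/0.8137) = 0.262 → 26.2%.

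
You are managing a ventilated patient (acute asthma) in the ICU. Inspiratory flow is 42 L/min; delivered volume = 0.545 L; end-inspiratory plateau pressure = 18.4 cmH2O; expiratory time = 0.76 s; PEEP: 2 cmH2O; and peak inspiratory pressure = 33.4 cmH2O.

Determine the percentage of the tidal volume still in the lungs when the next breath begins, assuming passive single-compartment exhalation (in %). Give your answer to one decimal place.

Flow: 42 L/min ÷ 60 = 0.7 L/s.
R = (PIP − Pplat)/V̇ = (33.4 − 18.4) / 0.7 = 15.0/0.7 = 21.429 cmH2O·s/L.
C = Vt/(Pplat − PEEP) = 545.0 / (18.4 − 2) = 545.0/16.4 = 33.232 mL/cmH2O.
τ = R × C = 21.429 × 0.03323 L/cmH2O = 0.7121 s.
Fraction remaining at end-expiration = e^(−Te/τ) = e^(−0.76/0.7121) = 0.3439 → 34.39%.

34.4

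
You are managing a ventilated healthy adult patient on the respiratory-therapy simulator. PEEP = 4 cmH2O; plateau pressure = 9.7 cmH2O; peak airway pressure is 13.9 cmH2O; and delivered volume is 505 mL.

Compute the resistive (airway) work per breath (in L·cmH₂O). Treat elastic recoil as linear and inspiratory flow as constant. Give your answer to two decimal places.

With constant inspiratory flow the resistive pressure is constant at PIP − Pplat = 13.9 − 9.7 = 4.2 cmH2O, so resistive work = 4.2 × 0.505 = 2.121 L·cmH2O.

2.12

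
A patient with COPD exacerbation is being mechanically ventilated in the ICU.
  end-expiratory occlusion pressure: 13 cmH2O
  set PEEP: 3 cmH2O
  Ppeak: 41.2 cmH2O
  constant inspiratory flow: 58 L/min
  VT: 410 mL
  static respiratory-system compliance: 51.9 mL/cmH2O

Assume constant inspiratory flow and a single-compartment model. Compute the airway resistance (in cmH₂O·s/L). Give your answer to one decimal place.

21.0

Flow: 58 L/min ÷ 60 = 0.9667 L/s.
Total PEEP = 13 cmH2O (set 3 + intrinsic 10); this is the baseline alveolar pressure.
Equation of motion (constant flow): PIP = Vt/C + R·V̇ + PEEP.
R·V̇ = PIP − Vt/C − PEEP = 41.2 − 410/51.9 − 13 = 41.2 − 7.9 − 13 = 20.3 cmH2O.
R = 20.3 / 0.9667 = 20.999 cmH2O·s/L.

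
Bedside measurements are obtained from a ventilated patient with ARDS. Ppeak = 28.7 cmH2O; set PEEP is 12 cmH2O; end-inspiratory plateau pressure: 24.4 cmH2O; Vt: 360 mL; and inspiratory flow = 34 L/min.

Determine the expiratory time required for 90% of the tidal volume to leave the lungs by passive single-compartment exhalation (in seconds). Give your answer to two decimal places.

Flow: 34 L/min ÷ 60 = 0.5667 L/s.
R = (PIP − Pplat)/V̇ = (28.7 − 24.4) / 0.5667 = 4.3/0.5667 = 7.588 cmH2O·s/L.
C = Vt/(Pplat − PEEP) = 360.0 / (24.4 − 12) = 360.0/12.4 = 29.032 mL/cmH2O.
τ = R × C = 7.588 × 0.02903 L/cmH2O = 0.2203 s.
t = −τ·ln(1 − 0.90) = −0.2203·ln(0.1) = 0.5073 s.

0.51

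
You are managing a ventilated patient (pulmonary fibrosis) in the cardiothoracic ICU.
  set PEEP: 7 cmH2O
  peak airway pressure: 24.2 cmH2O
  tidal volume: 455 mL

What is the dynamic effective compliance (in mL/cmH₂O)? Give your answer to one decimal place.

26.5

Dynamic compliance = Vt / (PIP − PEEP) = 455 / (24.2 − 7) = 455 / 17.2 = 26.453 mL/cmH2O.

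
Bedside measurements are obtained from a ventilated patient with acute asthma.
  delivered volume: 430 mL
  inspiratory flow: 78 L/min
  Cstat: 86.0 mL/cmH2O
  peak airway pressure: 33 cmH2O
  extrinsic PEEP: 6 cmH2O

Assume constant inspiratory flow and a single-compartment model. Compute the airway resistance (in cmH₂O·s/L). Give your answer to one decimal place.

16.9

Flow: 78 L/min ÷ 60 = 1.3 L/s.
Equation of motion (constant flow): PIP = Vt/C + R·V̇ + PEEP.
R·V̇ = PIP − Vt/C − PEEP = 33 − 430/86.0 − 6 = 33 − 5.0 − 6 = 22.0 cmH2O.
R = 22.0 / 1.3 = 16.923 cmH2O·s/L.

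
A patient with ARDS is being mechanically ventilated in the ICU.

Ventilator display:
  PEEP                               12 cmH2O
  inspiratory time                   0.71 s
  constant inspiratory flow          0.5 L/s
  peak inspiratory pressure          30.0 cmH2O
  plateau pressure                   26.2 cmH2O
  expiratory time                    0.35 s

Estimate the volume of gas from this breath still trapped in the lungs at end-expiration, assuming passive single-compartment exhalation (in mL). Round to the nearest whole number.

Vt = flow × Ti = 0.5 L/s × 0.71 s × 1000 mL/L = 355.0 mL.
R = (PIP − Pplat)/V̇ = (30.0 − 26.2) / 0.5 = 3.8/0.5 = 7.6 cmH2O·s/L.
C = Vt/(Pplat − PEEP) = 355.0 / (26.2 − 12) = 355.0/14.2 = 25.0 mL/cmH2O.
τ = R × C = 7.6 × 0.025 L/cmH2O = 0.19 s.
Fraction remaining = e^(−Te/τ) = e^(−0.35/0.19) = 0.1585.
Trapped volume = 355.0 × 0.1585 = 56.268 mL.

56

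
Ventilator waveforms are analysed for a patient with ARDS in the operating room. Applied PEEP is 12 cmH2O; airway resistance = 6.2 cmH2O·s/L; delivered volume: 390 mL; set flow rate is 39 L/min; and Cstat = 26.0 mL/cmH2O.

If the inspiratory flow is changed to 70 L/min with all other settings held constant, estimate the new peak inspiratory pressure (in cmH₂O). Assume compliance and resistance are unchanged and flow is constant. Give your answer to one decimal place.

34.2

Flow: 39 L/min ÷ 60 = 0.65 L/s.
New flow: 70 L/min ÷ 60 = 1.1667 L/s.
PIP = Vt/C + R·V̇ + PEEP (constant-flow equation of motion).
Only the resistive term changes: ΔPIP = R × ΔV̇ = 6.2 × (1.1667 − 0.65) = 6.2 × 0.5167 = 3.204 cmH2O.
Original PIP = 390/26.0 + 6.2×0.65 + 12 = 31.03 cmH2O; new PIP = 31.03 + (3.204) = 34.234 cmH2O.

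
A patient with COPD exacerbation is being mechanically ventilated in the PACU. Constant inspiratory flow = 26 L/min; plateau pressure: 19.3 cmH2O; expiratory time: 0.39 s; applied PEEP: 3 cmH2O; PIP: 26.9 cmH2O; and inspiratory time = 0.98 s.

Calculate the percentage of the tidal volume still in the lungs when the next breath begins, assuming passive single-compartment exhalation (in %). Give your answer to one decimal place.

Flow: 26 L/min ÷ 60 = 0.4333 L/s.
Vt = flow × Ti = 0.4333 L/s × 0.98 s × 1000 mL/L = 424.63 mL.
R = (PIP − Pplat)/V̇ = (26.9 − 19.3) / 0.4333 = 7.6/0.4333 = 17.54 cmH2O·s/L.
C = Vt/(Pplat − PEEP) = 424.63 / (19.3 − 3) = 424.63/16.3 = 26.051 mL/cmH2O.
τ = R × C = 17.54 × 0.02605 L/cmH2O = 0.4569 s.
Fraction remaining at end-expiration = e^(−Te/τ) = e^(−0.39/0.4569) = 0.4259 → 42.59%.

42.6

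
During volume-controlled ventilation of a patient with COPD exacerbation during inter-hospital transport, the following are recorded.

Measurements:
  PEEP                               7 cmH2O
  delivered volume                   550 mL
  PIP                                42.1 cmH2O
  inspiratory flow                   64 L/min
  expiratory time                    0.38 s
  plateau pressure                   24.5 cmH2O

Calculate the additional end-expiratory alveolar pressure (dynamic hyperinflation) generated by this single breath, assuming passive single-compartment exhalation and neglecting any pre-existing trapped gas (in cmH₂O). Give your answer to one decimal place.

Flow: 64 L/min ÷ 60 = 1.0667 L/s.
R = (PIP − Pplat)/V̇ = (42.1 − 24.5) / 1.0667 = 17.6/1.0667 = 16.499 cmH2O·s/L.
C = Vt/(Pplat − PEEP) = 550.0 / (24.5 − 7) = 550.0/17.5 = 31.429 mL/cmH2O.
τ = R × C = 16.499 × 0.03143 L/cmH2O = 0.5186 s.
Fraction remaining = e^(−Te/τ) = e^(−0.38/0.5186) = 0.4806; trapped volume = 550.0 × 0.4806 = 264.33 mL.
Additional alveolar pressure from trapping ≈ V_trapped / C = 264.33 / 31.429 = 8.41 cmH2O.

8.4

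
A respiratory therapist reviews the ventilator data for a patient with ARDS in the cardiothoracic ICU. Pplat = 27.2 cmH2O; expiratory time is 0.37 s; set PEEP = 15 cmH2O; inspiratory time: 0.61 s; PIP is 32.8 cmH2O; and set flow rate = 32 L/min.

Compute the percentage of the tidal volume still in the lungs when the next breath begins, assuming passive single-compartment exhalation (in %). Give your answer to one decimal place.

Flow: 32 L/min ÷ 60 = 0.5333 L/s.
Vt = flow × Ti = 0.5333 L/s × 0.61 s × 1000 mL/L = 325.31 mL.
R = (PIP − Pplat)/V̇ = (32.8 − 27.2) / 0.5333 = 5.6/0.5333 = 10.501 cmH2O·s/L.
C = Vt/(Pplat − PEEP) = 325.31 / (27.2 − 15) = 325.31/12.2 = 26.665 mL/cmH2O.
τ = R × C = 10.501 × 0.02667 L/cmH2O = 0.2801 s.
Fraction remaining at end-expiration = e^(−Te/τ) = e^(−0.37/0.2801) = 0.2669 → 26.69%.

26.7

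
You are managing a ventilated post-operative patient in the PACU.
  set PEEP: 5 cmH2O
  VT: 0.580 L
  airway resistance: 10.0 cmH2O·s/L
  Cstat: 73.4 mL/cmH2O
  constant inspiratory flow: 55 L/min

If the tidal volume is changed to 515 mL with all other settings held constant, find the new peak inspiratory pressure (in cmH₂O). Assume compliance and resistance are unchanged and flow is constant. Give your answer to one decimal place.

Flow: 55 L/min ÷ 60 = 0.9167 L/s.
PIP = Vt/C + R·V̇ + PEEP (constant-flow equation of motion).
Only the elastic term changes: ΔPIP = ΔVt / C = (515 − 580) / 73.4 = -0.8856 cmH2O.
Original PIP = 580/73.4 + 10.0×0.9167 + 5 = 22.069 cmH2O; new PIP = 22.069 + (-0.8856) = 21.183 cmH2O.

21.2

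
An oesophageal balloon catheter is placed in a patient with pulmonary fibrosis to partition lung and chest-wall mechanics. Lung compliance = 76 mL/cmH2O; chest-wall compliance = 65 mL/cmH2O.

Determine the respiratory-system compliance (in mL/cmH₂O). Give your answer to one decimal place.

Lung and chest wall are elastances in series: 1/Crs = 1/CL + 1/Ccw.
1/Crs = 1/76 + 1/65 = 0.02854.
Crs = 35.039 mL/cmH2O.

35.0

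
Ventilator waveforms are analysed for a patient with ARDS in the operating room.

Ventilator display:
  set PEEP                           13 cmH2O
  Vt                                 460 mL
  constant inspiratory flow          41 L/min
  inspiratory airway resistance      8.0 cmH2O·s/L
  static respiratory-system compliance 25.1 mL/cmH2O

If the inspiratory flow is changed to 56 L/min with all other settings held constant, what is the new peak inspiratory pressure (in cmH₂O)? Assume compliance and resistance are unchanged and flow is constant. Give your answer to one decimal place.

38.8

Flow: 41 L/min ÷ 60 = 0.6833 L/s.
New flow: 56 L/min ÷ 60 = 0.9333 L/s.
PIP = Vt/C + R·V̇ + PEEP (constant-flow equation of motion).
Only the resistive term changes: ΔPIP = R × ΔV̇ = 8.0 × (0.9333 − 0.6833) = 8.0 × 0.25 = 2.0 cmH2O.
Original PIP = 460/25.1 + 8.0×0.6833 + 13 = 36.793 cmH2O; new PIP = 36.793 + (2.0) = 38.793 cmH2O.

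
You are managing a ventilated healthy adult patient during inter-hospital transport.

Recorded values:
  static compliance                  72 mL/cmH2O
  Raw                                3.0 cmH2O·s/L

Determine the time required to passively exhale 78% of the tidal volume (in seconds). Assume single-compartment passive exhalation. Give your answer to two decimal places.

0.33

τ = R × C = 3.0 × 72 mL/cmH2O = 3.0 × 0.072 L/cmH2O = 0.216 s.
Exhaled fraction f = 1 − e^(−t/τ) → t = −τ·ln(1 − f) = −0.216·ln(0.22) = 0.3271 s.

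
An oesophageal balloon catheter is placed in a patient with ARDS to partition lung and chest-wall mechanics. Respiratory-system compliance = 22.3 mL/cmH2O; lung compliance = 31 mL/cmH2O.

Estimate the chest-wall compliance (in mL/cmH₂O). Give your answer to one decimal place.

1/Ccw = 1/Crs − 1/CL.
1/Ccw = 1/22.3 − 1/31 = 0.01258.
Ccw = 79.491 mL/cmH2O.

79.5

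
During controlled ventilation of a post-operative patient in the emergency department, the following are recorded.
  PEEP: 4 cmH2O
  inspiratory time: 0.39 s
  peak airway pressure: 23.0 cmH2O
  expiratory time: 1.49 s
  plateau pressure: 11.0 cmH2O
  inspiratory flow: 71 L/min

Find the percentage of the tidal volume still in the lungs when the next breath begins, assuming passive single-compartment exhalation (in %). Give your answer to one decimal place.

Flow: 71 L/min ÷ 60 = 1.1833 L/s.
Vt = flow × Ti = 1.1833 L/s × 0.39 s × 1000 mL/L = 461.49 mL.
R = (PIP − Pplat)/V̇ = (23.0 − 11.0) / 1.1833 = 12.0/1.1833 = 10.141 cmH2O·s/L.
C = Vt/(Pplat − PEEP) = 461.49 / (11.0 − 4) = 461.49/7.0 = 65.927 mL/cmH2O.
τ = R × C = 10.141 × 0.06593 L/cmH2O = 0.6686 s.
Fraction remaining at end-expiration = e^(−Te/τ) = e^(−1.49/0.6686) = 0.1077 → 10.77%.

10.8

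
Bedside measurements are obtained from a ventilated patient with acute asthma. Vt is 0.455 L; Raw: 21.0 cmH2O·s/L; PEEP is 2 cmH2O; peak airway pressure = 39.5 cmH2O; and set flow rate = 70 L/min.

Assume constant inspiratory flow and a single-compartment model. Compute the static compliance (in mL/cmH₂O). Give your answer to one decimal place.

35.0

Flow: 70 L/min ÷ 60 = 1.1667 L/s.
Equation of motion (constant flow): PIP = Vt/C + R·V̇ + PEEP.
Vt/C = PIP − R·V̇ − PEEP = 39.5 − 21.0×1.1667 − 2 = 39.5 − 24.501 − 2 = 12.999 cmH2O.
C = Vt / 12.999 = 455 / 12.999 = 35.003 mL/cmH2O.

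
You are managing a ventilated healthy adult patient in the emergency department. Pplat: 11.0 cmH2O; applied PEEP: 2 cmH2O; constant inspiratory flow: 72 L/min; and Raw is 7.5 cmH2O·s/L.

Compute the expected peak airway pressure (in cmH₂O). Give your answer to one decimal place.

Flow: 72 L/min ÷ 60 = 1.2 L/s.
PIP = Pplat + Raw × flow = 11.0 + 7.5 × 1.2 = 11.0 + 9.0 = 20.0 cmH2O.

20.0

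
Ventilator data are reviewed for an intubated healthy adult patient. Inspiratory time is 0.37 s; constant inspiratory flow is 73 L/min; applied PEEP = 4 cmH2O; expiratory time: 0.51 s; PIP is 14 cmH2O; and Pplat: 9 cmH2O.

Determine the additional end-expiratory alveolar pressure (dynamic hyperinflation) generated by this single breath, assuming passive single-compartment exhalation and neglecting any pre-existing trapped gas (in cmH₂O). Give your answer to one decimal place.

1.3

Flow: 73 L/min ÷ 60 = 1.2167 L/s.
Vt = flow × Ti = 1.2167 L/s × 0.37 s × 1000 mL/L = 450.18 mL.
R = (PIP − Pplat)/V̇ = (14 − 9) / 1.2167 = 5.0/1.2167 = 4.109 cmH2O·s/L.
C = Vt/(Pplat − PEEP) = 450.18 / (9 − 4) = 450.18/5.0 = 90.036 mL/cmH2O.
τ = R × C = 4.109 × 0.09004 L/cmH2O = 0.37 s.
Fraction remaining = e^(−Te/τ) = e^(−0.51/0.37) = 0.252; trapped volume = 450.18 × 0.252 = 113.45 mL.
Additional alveolar pressure from trapping ≈ V_trapped / C = 113.45 / 90.036 = 1.26 cmH2O.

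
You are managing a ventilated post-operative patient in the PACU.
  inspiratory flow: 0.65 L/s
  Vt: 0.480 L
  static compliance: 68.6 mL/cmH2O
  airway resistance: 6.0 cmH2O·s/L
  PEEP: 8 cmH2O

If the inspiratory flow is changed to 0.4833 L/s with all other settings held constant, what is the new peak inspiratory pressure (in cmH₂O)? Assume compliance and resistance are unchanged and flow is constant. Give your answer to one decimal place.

PIP = Vt/C + R·V̇ + PEEP (constant-flow equation of motion).
Only the resistive term changes: ΔPIP = R × ΔV̇ = 6.0 × (0.4833 − 0.65) = 6.0 × -0.1667 = -1.0 cmH2O.
Original PIP = 480/68.6 + 6.0×0.65 + 8 = 18.897 cmH2O; new PIP = 18.897 + (-1.0) = 17.897 cmH2O.

17.9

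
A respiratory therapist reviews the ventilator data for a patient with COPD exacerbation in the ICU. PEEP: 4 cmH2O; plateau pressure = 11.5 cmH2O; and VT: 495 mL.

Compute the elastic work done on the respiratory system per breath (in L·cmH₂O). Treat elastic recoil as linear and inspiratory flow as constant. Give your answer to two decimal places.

1.86

Elastic work ≈ ½ × (Pplat − PEEP) × Vt = 0.5 × (11.5 − 4) × 0.495 L = 0.5 × 7.5 × 0.495 = 1.856 L·cmH2O.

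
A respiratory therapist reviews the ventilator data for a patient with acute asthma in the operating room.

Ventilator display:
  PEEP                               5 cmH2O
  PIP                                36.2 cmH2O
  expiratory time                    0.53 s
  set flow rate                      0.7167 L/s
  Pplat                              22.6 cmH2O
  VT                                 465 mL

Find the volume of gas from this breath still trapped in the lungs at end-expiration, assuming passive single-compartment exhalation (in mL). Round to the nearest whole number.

162

R = (PIP − Pplat)/V̇ = (36.2 − 22.6) / 0.7167 = 13.6/0.7167 = 18.976 cmH2O·s/L.
C = Vt/(Pplat − PEEP) = 465.0 / (22.6 − 5) = 465.0/17.6 = 26.42 mL/cmH2O.
τ = R × C = 18.976 × 0.02642 L/cmH2O = 0.5013 s.
Fraction remaining = e^(−Te/τ) = e^(−0.53/0.5013) = 0.3474.
Trapped volume = 465.0 × 0.3474 = 161.54 mL.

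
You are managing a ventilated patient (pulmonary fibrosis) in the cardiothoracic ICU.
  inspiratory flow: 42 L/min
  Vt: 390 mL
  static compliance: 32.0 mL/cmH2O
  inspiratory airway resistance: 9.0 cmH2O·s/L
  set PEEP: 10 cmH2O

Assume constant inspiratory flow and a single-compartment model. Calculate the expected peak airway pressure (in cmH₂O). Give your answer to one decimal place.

28.5

Flow: 42 L/min ÷ 60 = 0.7 L/s.
Equation of motion (constant flow): PIP = Vt/C + R·V̇ + PEEP.
PIP = 390/32.0 + 9.0×0.7 + 10 = 12.188 + 6.3 + 10 = 28.488 cmH2O.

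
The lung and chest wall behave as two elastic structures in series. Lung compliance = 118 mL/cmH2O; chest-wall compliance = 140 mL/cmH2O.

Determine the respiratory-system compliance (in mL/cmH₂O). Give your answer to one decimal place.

Lung and chest wall are elastances in series: 1/Crs = 1/CL + 1/Ccw.
1/Crs = 1/118 + 1/140 = 0.01562.
Crs = 64.02 mL/cmH2O.

64.0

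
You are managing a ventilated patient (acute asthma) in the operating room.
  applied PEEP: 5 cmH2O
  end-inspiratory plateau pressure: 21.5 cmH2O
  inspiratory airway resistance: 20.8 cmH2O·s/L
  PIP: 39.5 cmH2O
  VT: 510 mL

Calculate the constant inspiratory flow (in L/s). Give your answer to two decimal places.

flow = (PIP − Pplat) / Raw = 18.0 / 20.8 = 0.8654 L/s.

0.87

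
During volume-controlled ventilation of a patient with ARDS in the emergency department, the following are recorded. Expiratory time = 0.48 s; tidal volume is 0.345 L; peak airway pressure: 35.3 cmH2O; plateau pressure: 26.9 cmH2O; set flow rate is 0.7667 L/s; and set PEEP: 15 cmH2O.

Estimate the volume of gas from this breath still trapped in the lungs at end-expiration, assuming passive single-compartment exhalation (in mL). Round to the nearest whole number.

R = (PIP − Pplat)/V̇ = (35.3 − 26.9) / 0.7667 = 8.4/0.7667 = 10.956 cmH2O·s/L.
C = Vt/(Pplat − PEEP) = 345.0 / (26.9 − 15) = 345.0/11.9 = 28.992 mL/cmH2O.
τ = R × C = 10.956 × 0.02899 L/cmH2O = 0.3176 s.
Fraction remaining = e^(−Te/τ) = e^(−0.48/0.3176) = 0.2206.
Trapped volume = 345.0 × 0.2206 = 76.107 mL.

76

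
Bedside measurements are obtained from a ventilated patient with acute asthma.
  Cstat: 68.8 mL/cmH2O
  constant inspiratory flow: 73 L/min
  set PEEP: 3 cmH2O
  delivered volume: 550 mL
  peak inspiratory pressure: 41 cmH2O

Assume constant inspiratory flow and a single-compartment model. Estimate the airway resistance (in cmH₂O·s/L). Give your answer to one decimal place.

24.7

Flow: 73 L/min ÷ 60 = 1.2167 L/s.
Equation of motion (constant flow): PIP = Vt/C + R·V̇ + PEEP.
R·V̇ = PIP − Vt/C − PEEP = 41 − 550/68.8 − 3 = 41 − 7.994 − 3 = 30.006 cmH2O.
R = 30.006 / 1.2167 = 24.662 cmH2O·s/L.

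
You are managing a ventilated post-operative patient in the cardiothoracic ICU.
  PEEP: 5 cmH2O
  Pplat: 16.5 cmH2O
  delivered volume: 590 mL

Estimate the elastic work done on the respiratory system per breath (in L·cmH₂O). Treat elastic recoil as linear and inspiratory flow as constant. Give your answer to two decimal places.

3.39

Elastic work ≈ ½ × (Pplat − PEEP) × Vt = 0.5 × (16.5 − 5) × 0.590 L = 0.5 × 11.5 × 0.590 = 3.393 L·cmH2O.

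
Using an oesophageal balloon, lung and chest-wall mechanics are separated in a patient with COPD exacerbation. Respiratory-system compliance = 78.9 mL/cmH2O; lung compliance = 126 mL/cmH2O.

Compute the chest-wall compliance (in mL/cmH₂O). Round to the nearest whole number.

1/Ccw = 1/Crs − 1/CL.
1/Ccw = 1/78.9 − 1/126 = 0.004738.
Ccw = 211.06 mL/cmH2O.

211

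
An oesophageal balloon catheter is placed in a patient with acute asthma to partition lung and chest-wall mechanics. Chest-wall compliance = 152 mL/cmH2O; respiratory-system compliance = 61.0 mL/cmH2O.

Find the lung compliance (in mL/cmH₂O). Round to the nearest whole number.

102

1/CL = 1/Crs − 1/Ccw.
1/CL = 1/61.0 − 1/152 = 0.009814.
CL = 101.9 mL/cmH2O.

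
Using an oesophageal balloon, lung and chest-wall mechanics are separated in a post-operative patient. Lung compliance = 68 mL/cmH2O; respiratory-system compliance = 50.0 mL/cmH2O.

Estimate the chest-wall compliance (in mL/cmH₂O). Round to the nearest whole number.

189

1/Ccw = 1/Crs − 1/CL.
1/Ccw = 1/50.0 − 1/68 = 0.005294.
Ccw = 188.89 mL/cmH2O.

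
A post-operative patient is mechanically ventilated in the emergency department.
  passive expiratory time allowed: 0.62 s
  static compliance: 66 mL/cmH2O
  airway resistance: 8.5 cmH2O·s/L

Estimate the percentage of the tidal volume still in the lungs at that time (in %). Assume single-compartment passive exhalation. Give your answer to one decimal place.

33.1

τ = R × C = 8.5 × 66 mL/cmH2O = 8.5 × 0.066 L/cmH2O = 0.561 s.
Passive exhalation: V(t)/V₀ = e^(−t/τ) = e^(−0.62/0.561) = 0.3312.
Fraction remaining = 0.3312 → 33.12%.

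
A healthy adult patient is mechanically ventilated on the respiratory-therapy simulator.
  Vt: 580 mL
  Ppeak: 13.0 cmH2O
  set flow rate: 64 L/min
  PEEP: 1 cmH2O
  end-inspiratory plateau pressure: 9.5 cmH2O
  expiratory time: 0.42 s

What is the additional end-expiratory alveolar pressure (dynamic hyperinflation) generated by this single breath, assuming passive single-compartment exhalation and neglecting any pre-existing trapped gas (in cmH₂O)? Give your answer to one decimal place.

1.3

Flow: 64 L/min ÷ 60 = 1.0667 L/s.
R = (PIP − Pplat)/V̇ = (13.0 − 9.5) / 1.0667 = 3.5/1.0667 = 3.281 cmH2O·s/L.
C = Vt/(Pplat − PEEP) = 580.0 / (9.5 − 1) = 580.0/8.5 = 68.235 mL/cmH2O.
τ = R × C = 3.281 × 0.06824 L/cmH2O = 0.2239 s.
Fraction remaining = e^(−Te/τ) = e^(−0.42/0.2239) = 0.1532; trapped volume = 580.0 × 0.1532 = 88.856 mL.
Additional alveolar pressure from trapping ≈ V_trapped / C = 88.856 / 68.235 = 1.302 cmH2O.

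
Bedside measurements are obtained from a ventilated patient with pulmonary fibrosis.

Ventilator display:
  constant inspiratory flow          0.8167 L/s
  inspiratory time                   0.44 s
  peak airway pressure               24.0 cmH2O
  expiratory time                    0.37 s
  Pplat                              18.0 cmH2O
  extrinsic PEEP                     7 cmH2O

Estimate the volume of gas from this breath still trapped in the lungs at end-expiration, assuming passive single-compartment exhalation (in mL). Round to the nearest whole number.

77

Vt = flow × Ti = 0.8167 L/s × 0.44 s × 1000 mL/L = 359.35 mL.
R = (PIP − Pplat)/V̇ = (24.0 − 18.0) / 0.8167 = 6.0/0.8167 = 7.347 cmH2O·s/L.
C = Vt/(Pplat − PEEP) = 359.35 / (18.0 − 7) = 359.35/11.0 = 32.668 mL/cmH2O.
τ = R × C = 7.347 × 0.03267 L/cmH2O = 0.24 s.
Fraction remaining = e^(−Te/τ) = e^(−0.37/0.24) = 0.214.
Trapped volume = 359.35 × 0.214 = 76.901 mL.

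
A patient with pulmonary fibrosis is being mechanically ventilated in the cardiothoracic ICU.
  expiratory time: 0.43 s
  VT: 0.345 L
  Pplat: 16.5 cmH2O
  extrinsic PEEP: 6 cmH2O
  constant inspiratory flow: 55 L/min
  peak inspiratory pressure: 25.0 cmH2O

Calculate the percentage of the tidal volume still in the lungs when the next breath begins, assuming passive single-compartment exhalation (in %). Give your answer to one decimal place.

Flow: 55 L/min ÷ 60 = 0.9167 L/s.
R = (PIP − Pplat)/V̇ = (25.0 − 16.5) / 0.9167 = 8.5/0.9167 = 9.272 cmH2O·s/L.
C = Vt/(Pplat − PEEP) = 345.0 / (16.5 − 6) = 345.0/10.5 = 32.857 mL/cmH2O.
τ = R × C = 9.272 × 0.03286 L/cmH2O = 0.3047 s.
Fraction remaining at end-expiration = e^(−Te/τ) = e^(−0.43/0.3047) = 0.2438 → 24.38%.

24.4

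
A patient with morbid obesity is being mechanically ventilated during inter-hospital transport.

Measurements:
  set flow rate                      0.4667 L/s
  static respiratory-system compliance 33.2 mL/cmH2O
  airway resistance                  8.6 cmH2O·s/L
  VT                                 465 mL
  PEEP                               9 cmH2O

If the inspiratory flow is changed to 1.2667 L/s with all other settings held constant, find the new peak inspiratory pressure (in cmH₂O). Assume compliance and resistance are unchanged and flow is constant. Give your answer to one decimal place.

PIP = Vt/C + R·V̇ + PEEP (constant-flow equation of motion).
Only the resistive term changes: ΔPIP = R × ΔV̇ = 8.6 × (1.2667 − 0.4667) = 8.6 × 0.8 = 6.88 cmH2O.
Original PIP = 465/33.2 + 8.6×0.4667 + 9 = 27.02 cmH2O; new PIP = 27.02 + (6.88) = 33.9 cmH2O.

33.9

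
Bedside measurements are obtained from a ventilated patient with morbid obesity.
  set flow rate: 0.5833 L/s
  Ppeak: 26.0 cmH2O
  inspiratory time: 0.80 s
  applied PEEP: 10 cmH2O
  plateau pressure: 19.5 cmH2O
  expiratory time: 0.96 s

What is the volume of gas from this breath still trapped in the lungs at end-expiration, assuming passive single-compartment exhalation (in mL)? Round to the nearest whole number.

Vt = flow × Ti = 0.5833 L/s × 0.80 s × 1000 mL/L = 466.64 mL.
R = (PIP − Pplat)/V̇ = (26.0 − 19.5) / 0.5833 = 6.5/0.5833 = 11.143 cmH2O·s/L.
C = Vt/(Pplat − PEEP) = 466.64 / (19.5 − 10) = 466.64/9.5 = 49.12 mL/cmH2O.
τ = R × C = 11.143 × 0.04912 L/cmH2O = 0.5473 s.
Fraction remaining = e^(−Te/τ) = e^(−0.96/0.5473) = 0.1731.
Trapped volume = 466.64 × 0.1731 = 80.775 mL.

81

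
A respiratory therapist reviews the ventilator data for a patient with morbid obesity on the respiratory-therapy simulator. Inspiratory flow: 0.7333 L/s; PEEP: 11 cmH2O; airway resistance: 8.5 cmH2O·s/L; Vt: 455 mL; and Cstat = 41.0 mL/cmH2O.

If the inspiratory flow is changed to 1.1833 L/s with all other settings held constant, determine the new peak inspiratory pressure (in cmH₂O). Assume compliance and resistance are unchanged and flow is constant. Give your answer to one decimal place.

PIP = Vt/C + R·V̇ + PEEP (constant-flow equation of motion).
Only the resistive term changes: ΔPIP = R × ΔV̇ = 8.5 × (1.1833 − 0.7333) = 8.5 × 0.45 = 3.825 cmH2O.
Original PIP = 455/41.0 + 8.5×0.7333 + 11 = 28.331 cmH2O; new PIP = 28.331 + (3.825) = 32.156 cmH2O.

32.2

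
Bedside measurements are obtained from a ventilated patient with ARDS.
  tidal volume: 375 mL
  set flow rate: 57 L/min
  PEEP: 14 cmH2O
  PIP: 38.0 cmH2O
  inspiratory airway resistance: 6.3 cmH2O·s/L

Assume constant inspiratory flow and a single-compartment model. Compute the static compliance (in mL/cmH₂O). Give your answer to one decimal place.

Flow: 57 L/min ÷ 60 = 0.95 L/s.
Equation of motion (constant flow): PIP = Vt/C + R·V̇ + PEEP.
Vt/C = PIP − R·V̇ − PEEP = 38.0 − 6.3×0.95 − 14 = 38.0 − 5.985 − 14 = 18.015 cmH2O.
C = Vt / 18.015 = 375 / 18.015 = 20.816 mL/cmH2O.

20.8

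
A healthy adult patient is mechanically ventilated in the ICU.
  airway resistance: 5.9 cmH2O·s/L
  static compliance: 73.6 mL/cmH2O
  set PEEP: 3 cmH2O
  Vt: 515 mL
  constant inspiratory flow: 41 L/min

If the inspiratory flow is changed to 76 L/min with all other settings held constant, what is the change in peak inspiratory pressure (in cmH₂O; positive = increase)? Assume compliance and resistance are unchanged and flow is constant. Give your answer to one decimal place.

Flow: 41 L/min ÷ 60 = 0.6833 L/s.
New flow: 76 L/min ÷ 60 = 1.2667 L/s.
PIP = Vt/C + R·V̇ + PEEP (constant-flow equation of motion).
Only the resistive term changes: ΔPIP = R × ΔV̇ = 5.9 × (1.2667 − 0.6833) = 5.9 × 0.5834 = 3.442 cmH2O.

3.4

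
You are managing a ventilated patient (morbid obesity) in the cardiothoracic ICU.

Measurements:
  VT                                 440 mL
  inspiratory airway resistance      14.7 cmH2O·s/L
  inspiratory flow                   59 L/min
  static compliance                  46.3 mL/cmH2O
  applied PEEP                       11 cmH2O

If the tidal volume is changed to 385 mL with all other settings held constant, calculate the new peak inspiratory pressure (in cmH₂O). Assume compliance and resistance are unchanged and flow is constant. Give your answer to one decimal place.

Flow: 59 L/min ÷ 60 = 0.9833 L/s.
PIP = Vt/C + R·V̇ + PEEP (constant-flow equation of motion).
Only the elastic term changes: ΔPIP = ΔVt / C = (385 − 440) / 46.3 = -1.188 cmH2O.
Original PIP = 440/46.3 + 14.7×0.9833 + 11 = 34.958 cmH2O; new PIP = 34.958 + (-1.188) = 33.77 cmH2O.

33.8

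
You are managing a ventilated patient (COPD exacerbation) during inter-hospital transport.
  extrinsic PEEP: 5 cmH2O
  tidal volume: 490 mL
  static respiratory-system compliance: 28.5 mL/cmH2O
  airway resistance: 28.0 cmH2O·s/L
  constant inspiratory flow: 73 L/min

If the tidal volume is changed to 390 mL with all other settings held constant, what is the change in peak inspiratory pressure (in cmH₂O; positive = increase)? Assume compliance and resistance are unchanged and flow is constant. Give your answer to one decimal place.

PIP = Vt/C + R·V̇ + PEEP (constant-flow equation of motion).
Only the elastic term changes: ΔPIP = ΔVt / C = (390 − 490) / 28.5 = -3.509 cmH2O.

-3.5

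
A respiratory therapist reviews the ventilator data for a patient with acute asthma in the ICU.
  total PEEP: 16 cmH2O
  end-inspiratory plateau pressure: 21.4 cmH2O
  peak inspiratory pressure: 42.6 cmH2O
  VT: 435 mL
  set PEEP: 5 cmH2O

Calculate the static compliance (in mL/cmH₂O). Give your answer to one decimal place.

End-expiratory occlusion gives total PEEP = 16 cmH2O (intrinsic PEEP = 16 − 5 = 11). Use total PEEP for the elastic gradient.
Cstat = Vt / (Pplat − PEEPtotal) = 435 / (21.4 − 16) = 435 / 5.4 = 80.556 mL/cmH2O.

80.6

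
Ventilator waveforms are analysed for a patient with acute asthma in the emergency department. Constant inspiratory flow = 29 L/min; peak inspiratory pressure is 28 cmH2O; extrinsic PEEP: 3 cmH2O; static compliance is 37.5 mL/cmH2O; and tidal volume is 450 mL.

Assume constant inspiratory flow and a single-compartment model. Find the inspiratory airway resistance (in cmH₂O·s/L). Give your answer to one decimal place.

Flow: 29 L/min ÷ 60 = 0.4833 L/s.
Equation of motion (constant flow): PIP = Vt/C + R·V̇ + PEEP.
R·V̇ = PIP − Vt/C − PEEP = 28 − 450/37.5 − 3 = 28 − 12.0 − 3 = 13.0 cmH2O.
R = 13.0 / 0.4833 = 26.898 cmH2O·s/L.

26.9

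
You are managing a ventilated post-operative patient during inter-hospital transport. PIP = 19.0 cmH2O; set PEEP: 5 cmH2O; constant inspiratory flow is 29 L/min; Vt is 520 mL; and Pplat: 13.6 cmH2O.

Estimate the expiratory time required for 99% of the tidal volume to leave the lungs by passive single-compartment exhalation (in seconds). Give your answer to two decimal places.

Flow: 29 L/min ÷ 60 = 0.4833 L/s.
R = (PIP − Pplat)/V̇ = (19.0 − 13.6) / 0.4833 = 5.4/0.4833 = 11.173 cmH2O·s/L.
C = Vt/(Pplat − PEEP) = 520.0 / (13.6 − 5) = 520.0/8.6 = 60.465 mL/cmH2O.
τ = R × C = 11.173 × 0.06047 L/cmH2O = 0.6756 s.
t = −τ·ln(1 − 0.99) = −0.6756·ln(0.01) = 3.111 s.

3.11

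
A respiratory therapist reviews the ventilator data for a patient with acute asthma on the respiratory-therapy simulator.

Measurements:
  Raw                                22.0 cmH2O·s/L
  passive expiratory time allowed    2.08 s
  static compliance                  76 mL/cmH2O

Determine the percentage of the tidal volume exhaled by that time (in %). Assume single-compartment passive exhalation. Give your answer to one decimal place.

τ = R × C = 22.0 × 76 mL/cmH2O = 22.0 × 0.076 L/cmH2O = 1.672 s.
Passive exhalation: V(t)/V₀ = e^(−t/τ) = e^(−2.08/1.672) = 0.2882.
Fraction exhaled = 1 − 0.2882 = 0.7118 → 71.18%.

71.2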